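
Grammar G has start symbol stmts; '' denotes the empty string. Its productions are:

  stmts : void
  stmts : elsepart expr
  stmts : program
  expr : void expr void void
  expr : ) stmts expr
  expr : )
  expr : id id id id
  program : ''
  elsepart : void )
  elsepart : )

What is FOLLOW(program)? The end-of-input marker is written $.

In stmts : program: program is at the end, add FOLLOW(stmts) = { $, ), id, void }.
Union: FOLLOW(program) = { $, ), id, void }.

{ $, ), id, void }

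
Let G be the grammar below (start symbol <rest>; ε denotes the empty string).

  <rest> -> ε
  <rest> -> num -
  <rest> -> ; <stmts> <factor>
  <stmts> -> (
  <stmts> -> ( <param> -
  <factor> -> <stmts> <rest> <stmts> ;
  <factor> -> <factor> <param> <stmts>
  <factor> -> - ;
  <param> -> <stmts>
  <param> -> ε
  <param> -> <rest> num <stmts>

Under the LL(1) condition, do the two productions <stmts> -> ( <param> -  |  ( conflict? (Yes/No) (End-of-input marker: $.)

FIRST(( <param> -) = { ( } and FIRST(() = { ( }.
Both contain (, so the two alternatives are not disjoint — LL(1) conflict.

Yes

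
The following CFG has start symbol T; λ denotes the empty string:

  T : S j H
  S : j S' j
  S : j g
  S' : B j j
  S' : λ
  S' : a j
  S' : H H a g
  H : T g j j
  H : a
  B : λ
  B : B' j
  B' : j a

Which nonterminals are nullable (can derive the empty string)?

{ B, S' }

Directly nullable (have an λ-production): S', B.
No other nonterminal has a production whose RHS symbols are all nullable.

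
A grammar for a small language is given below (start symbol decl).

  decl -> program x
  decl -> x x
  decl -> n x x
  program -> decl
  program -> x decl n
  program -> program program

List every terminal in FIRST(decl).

From decl -> program x: add FIRST(program) = { n, x }.
decl -> x x contributes {x}.
decl -> n x x contributes {n}.
Union: FIRST(decl) = { n, x }.

{ n, x }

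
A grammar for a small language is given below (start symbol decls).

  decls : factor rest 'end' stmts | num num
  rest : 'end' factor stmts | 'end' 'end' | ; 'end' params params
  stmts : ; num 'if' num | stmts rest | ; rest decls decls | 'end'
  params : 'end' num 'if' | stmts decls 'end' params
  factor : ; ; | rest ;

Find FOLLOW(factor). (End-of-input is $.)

In decls : factor rest 'end' stmts: add FIRST(rest 'end' stmts) = { 'end', ; }.
In rest : 'end' factor stmts: add FIRST(stmts) = { 'end', ; }.
Union: FOLLOW(factor) = { 'end', ; }.

{ 'end', ; }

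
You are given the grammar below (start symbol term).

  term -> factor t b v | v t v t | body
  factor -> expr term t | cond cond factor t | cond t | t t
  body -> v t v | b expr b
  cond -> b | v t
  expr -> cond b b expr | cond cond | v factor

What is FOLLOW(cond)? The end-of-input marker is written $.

In factor -> cond cond factor t: add FIRST(cond factor t) = { b, v }.
In factor -> cond cond factor t: add FIRST(factor t) = { b, t, v }.
In factor -> cond t: add FIRST(t) = { t }.
In expr -> cond b b expr: add FIRST(b b expr) = { b }.
In expr -> cond cond: add FIRST(cond) = { b, v }.
In expr -> cond cond: cond is at the end, add FOLLOW(expr) = { b, t, v }.
Union: FOLLOW(cond) = { b, t, v }.

{ b, t, v }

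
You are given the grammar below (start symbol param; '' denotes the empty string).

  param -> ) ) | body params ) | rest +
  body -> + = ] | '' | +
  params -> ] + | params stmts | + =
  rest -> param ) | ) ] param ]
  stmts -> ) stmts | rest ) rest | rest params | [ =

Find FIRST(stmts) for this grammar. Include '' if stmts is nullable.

stmts -> ) stmts contributes {)}.
From stmts -> rest ) rest: add FIRST(rest) = { ), +, ] }.
From stmts -> rest params: add FIRST(rest) = { ), +, ] }.
stmts -> [ = contributes {[}.
Union: FIRST(stmts) = { ), +, [, ] }.

{ ), +, [, ] }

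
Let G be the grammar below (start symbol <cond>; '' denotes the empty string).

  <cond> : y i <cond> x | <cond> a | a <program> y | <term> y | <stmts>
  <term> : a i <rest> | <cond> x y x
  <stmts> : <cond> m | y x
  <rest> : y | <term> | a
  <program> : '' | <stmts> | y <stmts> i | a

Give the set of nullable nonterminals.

Directly nullable (have an ''-production): <program>.
No other nonterminal has a production whose RHS symbols are all nullable.

{ <program> }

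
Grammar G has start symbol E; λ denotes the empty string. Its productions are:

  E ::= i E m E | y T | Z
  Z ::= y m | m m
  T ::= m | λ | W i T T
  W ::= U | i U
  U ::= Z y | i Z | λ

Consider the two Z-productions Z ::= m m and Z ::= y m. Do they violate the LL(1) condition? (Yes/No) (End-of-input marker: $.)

No

FIRST(m m) = { m } and FIRST(y m) = { y }.
The FIRST sets are disjoint and neither alternative is nullable — no conflict.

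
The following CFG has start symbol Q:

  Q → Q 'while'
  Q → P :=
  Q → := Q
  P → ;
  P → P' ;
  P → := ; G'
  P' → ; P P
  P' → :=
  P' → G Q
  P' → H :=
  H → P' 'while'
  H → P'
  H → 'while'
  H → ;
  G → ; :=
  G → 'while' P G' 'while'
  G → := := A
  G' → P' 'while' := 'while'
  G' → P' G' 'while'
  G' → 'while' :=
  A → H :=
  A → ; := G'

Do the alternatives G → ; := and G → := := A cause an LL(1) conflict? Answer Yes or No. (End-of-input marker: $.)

FIRST(; :=) = { ; } and FIRST(:= := A) = { := }.
The FIRST sets are disjoint and neither alternative is nullable — no conflict.

No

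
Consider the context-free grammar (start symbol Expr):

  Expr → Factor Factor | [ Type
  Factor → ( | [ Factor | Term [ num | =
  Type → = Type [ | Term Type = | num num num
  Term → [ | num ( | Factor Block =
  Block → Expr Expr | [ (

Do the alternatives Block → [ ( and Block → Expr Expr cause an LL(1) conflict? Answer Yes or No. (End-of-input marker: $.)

Yes

FIRST([ () = { [ } and FIRST(Expr Expr) = { (, =, [, num }.
Both contain [, so the two alternatives are not disjoint — LL(1) conflict.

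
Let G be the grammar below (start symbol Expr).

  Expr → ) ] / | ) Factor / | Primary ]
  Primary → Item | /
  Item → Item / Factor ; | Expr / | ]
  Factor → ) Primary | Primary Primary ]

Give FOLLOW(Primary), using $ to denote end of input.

{ ), /, ;, ] }

In Expr → Primary ]: add FIRST(]) = { ] }.
In Factor → ) Primary: Primary is at the end, add FOLLOW(Factor) = { /, ; }.
In Factor → Primary Primary ]: add FIRST(Primary ]) = { ), /, ] }.
In Factor → Primary Primary ]: add FIRST(]) = { ] }.
Union: FOLLOW(Primary) = { ), /, ;, ] }.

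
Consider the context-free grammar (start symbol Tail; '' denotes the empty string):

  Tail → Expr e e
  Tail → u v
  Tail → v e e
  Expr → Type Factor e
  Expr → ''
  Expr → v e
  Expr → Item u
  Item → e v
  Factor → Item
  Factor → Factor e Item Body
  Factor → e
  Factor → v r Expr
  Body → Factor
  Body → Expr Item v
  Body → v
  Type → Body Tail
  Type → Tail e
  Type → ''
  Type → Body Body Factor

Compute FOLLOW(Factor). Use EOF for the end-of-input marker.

{ e, u, v }

In Expr → Type Factor e: add FIRST(e) = { e }.
In Factor → Factor e Item Body: add FIRST(e Item Body) = { e }.
In Body → Factor: Factor is at the end, add FOLLOW(Body) = { e, u, v }.
In Type → Body Body Factor: Factor is at the end, add FOLLOW(Type) = { e, v }.
Union: FOLLOW(Factor) = { e, u, v }.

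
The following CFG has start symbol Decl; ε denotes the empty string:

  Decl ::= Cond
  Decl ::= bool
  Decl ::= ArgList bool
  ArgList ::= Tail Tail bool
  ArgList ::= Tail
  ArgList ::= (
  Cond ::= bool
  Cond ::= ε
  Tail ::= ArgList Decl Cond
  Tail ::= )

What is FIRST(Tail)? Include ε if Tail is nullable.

{ (, ) }

From Tail ::= ArgList Decl Cond: add FIRST(ArgList) = { (, ) }.
Tail ::= ) contributes {)}.
Union: FIRST(Tail) = { (, ) }.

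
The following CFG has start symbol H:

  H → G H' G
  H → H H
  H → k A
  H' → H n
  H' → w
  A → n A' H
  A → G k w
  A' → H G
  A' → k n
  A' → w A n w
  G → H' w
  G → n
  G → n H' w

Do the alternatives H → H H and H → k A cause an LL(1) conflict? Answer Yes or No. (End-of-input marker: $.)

Yes

FIRST(H H) = { k, n, w } and FIRST(k A) = { k }.
Both contain k, so the two alternatives are not disjoint — LL(1) conflict.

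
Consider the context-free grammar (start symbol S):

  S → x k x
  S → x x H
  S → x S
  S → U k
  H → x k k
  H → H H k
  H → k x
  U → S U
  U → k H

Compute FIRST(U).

{ k, x }

From U → S U: add FIRST(S) = { k, x }.
U → k H contributes {k}.
Union: FIRST(U) = { k, x }.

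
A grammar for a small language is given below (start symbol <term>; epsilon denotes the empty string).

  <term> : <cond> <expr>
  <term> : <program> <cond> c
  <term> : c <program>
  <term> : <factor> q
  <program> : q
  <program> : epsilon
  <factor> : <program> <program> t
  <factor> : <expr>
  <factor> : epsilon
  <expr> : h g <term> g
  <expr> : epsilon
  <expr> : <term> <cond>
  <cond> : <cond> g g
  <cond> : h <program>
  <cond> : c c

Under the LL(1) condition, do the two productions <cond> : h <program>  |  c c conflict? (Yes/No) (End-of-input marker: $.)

No

FIRST(h <program>) = { h } and FIRST(c c) = { c }.
The FIRST sets are disjoint and neither alternative is nullable — no conflict.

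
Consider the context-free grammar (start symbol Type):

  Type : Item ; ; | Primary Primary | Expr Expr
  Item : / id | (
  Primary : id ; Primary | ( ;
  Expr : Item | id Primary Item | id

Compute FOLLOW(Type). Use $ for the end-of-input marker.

{ $ }

Type is the start symbol, so $ ∈ FOLLOW(Type).
Union: FOLLOW(Type) = { $ }.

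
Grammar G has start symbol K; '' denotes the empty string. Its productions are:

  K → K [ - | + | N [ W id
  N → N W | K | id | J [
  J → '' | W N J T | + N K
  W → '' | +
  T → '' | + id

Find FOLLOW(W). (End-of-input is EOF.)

In K → N [ W id: add FIRST(id) = { id }.
In N → N W: W is at the end, add FOLLOW(N) = { +, [, id }.
In J → W N J T: add FIRST(N J T) = { +, [, id }.
Union: FOLLOW(W) = { +, [, id }.

{ +, [, id }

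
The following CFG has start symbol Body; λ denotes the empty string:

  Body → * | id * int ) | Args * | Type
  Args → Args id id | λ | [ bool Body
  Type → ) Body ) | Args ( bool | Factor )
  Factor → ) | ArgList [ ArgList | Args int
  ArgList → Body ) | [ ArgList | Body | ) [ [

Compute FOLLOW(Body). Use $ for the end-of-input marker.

{ $, (, ), *, [, id, int }

Body is the start symbol, so $ ∈ FOLLOW(Body).
In Args → [ bool Body: Body is at the end, add FOLLOW(Args) = { (, *, id, int }.
In Type → ) Body ): add FIRST()) = { ) }.
In ArgList → Body ): add FIRST()) = { ) }.
In ArgList → Body: Body is at the end, add FOLLOW(ArgList) = { ), [ }.
Union: FOLLOW(Body) = { $, (, ), *, [, id, int }.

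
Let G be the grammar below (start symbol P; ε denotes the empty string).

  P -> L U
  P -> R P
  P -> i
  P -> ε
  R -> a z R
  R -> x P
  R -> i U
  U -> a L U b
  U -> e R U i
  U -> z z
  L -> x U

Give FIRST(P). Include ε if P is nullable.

{ a, i, x, ε }

From P -> L U: add FIRST(L) = { x }.
From P -> R P: add FIRST(R) = { a, i, x }.
P -> i contributes {i}.
P -> ε contributes ε.
Union: FIRST(P) = { a, i, x, ε }.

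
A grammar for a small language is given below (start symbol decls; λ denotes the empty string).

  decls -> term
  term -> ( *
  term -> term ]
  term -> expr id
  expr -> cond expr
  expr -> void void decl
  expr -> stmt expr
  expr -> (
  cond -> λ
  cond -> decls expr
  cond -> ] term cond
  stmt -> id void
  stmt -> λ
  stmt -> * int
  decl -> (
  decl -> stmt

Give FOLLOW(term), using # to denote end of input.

{ #, (, *, ], id, void }

In decls -> term: term is at the end, add FOLLOW(decls) = { #, (, *, ], id, void }.
In term -> term ]: add FIRST(]) = { ] }.
In cond -> ] term cond: add FIRST(cond)\{λ} = { (, *, ], id, void }.
  Since cond is nullable, also add FOLLOW(cond) = { (, *, ], id, void }.
Union: FOLLOW(term) = { #, (, *, ], id, void }.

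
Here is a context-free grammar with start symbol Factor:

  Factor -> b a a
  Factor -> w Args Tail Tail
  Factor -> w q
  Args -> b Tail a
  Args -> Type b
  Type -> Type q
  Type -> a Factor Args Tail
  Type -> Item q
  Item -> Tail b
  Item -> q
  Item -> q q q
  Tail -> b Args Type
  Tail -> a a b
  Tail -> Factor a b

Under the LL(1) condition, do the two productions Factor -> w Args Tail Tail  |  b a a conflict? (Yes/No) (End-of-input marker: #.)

FIRST(w Args Tail Tail) = { w } and FIRST(b a a) = { b }.
The FIRST sets are disjoint and neither alternative is nullable — no conflict.

No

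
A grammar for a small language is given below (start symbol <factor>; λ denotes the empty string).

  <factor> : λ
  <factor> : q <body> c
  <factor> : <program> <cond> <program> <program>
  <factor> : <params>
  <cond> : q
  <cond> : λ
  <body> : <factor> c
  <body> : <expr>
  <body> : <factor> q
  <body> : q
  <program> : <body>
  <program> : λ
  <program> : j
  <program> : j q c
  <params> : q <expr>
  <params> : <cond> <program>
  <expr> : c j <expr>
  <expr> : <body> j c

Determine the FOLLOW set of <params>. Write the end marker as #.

In <factor> : <params>: <params> is at the end, add FOLLOW(<factor>) = { #, c, q }.
Union: FOLLOW(<params>) = { #, c, q }.

{ #, c, q }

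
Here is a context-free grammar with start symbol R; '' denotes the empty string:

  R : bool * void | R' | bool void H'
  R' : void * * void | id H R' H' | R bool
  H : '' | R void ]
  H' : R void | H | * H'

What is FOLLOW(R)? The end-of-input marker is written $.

{ $, bool, void }

R is the start symbol, so $ ∈ FOLLOW(R).
In R' : R bool: add FIRST(bool) = { bool }.
In H : R void ]: add FIRST(void ]) = { void }.
In H' : R void: add FIRST(void) = { void }.
Union: FOLLOW(R) = { $, bool, void }.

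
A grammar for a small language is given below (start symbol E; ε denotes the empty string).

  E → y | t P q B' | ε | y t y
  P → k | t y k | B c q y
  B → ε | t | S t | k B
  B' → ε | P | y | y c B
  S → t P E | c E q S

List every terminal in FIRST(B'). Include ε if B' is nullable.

{ c, k, t, y, ε }

B' → ε contributes ε.
From B' → P: add FIRST(P) = { c, k, t }.
B' → y contributes {y}.
B' → y c B contributes {y}.
Union: FIRST(B') = { c, k, t, y, ε }.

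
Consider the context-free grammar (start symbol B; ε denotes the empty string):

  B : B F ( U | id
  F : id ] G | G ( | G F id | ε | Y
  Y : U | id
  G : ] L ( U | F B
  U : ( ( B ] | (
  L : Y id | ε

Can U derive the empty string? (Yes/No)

Nullable nonterminals: F, L.
No production of U has an RHS whose symbols are all nullable, so U is not nullable.

No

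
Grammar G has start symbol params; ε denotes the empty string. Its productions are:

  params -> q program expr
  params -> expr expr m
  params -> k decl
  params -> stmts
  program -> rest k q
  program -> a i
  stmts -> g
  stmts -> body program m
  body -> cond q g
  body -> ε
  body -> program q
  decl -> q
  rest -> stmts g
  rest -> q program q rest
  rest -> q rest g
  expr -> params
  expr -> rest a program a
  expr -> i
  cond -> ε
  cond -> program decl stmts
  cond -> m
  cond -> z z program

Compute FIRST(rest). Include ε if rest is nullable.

{ a, g, m, q, z }

From rest -> stmts g: add FIRST(stmts) = { a, g, m, q, z }.
rest -> q program q rest contributes {q}.
rest -> q rest g contributes {q}.
Union: FIRST(rest) = { a, g, m, q, z }.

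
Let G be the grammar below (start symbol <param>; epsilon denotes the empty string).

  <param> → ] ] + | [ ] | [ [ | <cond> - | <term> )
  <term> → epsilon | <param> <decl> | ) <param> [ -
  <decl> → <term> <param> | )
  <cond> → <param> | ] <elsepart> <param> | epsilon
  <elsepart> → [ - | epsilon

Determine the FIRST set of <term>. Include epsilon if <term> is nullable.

<term> → epsilon contributes epsilon.
From <term> → <param> <decl>: add FIRST(<param>) = { ), -, [, ] }.
<term> → ) <param> [ - contributes {)}.
Union: FIRST(<term>) = { ), -, [, ], epsilon }.

{ ), -, [, ], epsilon }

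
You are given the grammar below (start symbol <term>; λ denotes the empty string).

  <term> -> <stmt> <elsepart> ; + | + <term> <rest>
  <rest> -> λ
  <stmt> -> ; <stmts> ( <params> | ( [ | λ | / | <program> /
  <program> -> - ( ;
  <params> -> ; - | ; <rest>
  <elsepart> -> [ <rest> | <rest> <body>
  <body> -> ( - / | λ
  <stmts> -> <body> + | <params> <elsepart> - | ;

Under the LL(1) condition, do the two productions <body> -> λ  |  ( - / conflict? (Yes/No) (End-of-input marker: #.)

FIRST(λ) = { λ } and FIRST(( - /) = { ( }.
The first is nullable but FOLLOW(<body>) = { +, -, ; } is disjoint from FIRST of the second.

No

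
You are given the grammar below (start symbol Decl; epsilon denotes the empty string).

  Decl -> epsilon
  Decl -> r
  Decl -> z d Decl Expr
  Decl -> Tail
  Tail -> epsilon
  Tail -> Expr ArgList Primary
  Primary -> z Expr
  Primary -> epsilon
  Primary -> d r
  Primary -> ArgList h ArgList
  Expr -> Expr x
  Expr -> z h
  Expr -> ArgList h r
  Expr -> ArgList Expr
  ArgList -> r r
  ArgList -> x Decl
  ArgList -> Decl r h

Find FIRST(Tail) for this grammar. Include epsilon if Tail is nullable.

{ r, x, z, epsilon }

Tail -> epsilon contributes epsilon.
From Tail -> Expr ArgList Primary: add FIRST(Expr) = { r, x, z }.
Union: FIRST(Tail) = { r, x, z, epsilon }.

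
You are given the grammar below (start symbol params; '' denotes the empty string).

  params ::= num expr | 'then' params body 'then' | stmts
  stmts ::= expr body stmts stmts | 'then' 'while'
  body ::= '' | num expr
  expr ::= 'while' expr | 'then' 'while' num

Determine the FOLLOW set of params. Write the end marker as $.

{ $, 'then', num }

params is the start symbol, so $ ∈ FOLLOW(params).
In params ::= 'then' params body 'then': add FIRST(body 'then') = { 'then', num }.
Union: FOLLOW(params) = { $, 'then', num }.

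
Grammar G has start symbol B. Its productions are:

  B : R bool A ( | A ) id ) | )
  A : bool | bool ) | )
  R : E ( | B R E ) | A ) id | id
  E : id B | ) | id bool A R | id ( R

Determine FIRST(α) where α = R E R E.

{ ), bool, id }

Add FIRST(R) = { ), bool, id }; R is not nullable, stop.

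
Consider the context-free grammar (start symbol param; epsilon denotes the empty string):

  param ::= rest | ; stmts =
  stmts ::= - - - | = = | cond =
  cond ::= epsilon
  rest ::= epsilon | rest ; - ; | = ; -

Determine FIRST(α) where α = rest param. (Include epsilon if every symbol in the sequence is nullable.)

Add FIRST(rest)\{epsilon} = { ;, = }; rest is nullable, continue.
Add FIRST(param)\{epsilon} = { ;, = }; param is nullable, continue.
Every symbol is nullable, so include epsilon.

{ ;, =, epsilon }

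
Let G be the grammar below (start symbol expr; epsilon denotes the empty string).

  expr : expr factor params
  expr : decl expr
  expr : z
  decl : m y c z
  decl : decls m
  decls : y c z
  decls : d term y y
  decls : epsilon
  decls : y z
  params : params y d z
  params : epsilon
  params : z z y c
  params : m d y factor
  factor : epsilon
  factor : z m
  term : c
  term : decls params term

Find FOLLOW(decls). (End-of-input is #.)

In decl : decls m: add FIRST(m) = { m }.
In term : decls params term: add FIRST(params term) = { c, d, m, y, z }.
Union: FOLLOW(decls) = { c, d, m, y, z }.

{ c, d, m, y, z }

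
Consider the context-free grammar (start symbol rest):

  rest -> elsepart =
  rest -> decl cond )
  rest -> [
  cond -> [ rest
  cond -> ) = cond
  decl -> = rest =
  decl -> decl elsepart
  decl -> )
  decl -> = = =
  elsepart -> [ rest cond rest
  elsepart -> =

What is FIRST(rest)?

{ ), =, [ }

From rest -> elsepart =: add FIRST(elsepart) = { =, [ }.
From rest -> decl cond ): add FIRST(decl) = { ), = }.
rest -> [ contributes {[}.
Union: FIRST(rest) = { ), =, [ }.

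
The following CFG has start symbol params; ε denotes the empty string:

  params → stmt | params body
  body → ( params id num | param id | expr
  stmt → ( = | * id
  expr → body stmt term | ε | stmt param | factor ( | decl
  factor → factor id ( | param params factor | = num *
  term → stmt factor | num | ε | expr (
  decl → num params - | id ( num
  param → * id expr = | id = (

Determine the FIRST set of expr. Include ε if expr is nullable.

{ (, *, =, id, num, ε }

From expr → body stmt term: body nullable, take FIRST(body) ∪ FIRST(stmt) = { (, *, =, id, num }.
expr → ε contributes ε.
From expr → stmt param: add FIRST(stmt) = { (, * }.
From expr → factor (: add FIRST(factor) = { *, =, id }.
From expr → decl: add FIRST(decl) = { id, num }.
Union: FIRST(expr) = { (, *, =, id, num, ε }.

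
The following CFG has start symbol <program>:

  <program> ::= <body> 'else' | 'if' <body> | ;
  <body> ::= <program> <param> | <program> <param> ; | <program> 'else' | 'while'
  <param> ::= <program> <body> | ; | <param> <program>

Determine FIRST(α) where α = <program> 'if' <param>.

{ 'if', 'while', ; }

Add FIRST(<program>) = { 'if', 'while', ; }; <program> is not nullable, stop.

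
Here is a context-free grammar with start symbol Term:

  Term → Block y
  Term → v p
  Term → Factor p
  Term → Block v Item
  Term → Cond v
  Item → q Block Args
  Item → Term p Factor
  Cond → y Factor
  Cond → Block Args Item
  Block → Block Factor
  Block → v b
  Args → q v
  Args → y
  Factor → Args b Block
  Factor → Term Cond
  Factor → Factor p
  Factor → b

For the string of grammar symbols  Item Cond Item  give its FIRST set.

Add FIRST(Item) = { b, q, v, y }; Item is not nullable, stop.

{ b, q, v, y }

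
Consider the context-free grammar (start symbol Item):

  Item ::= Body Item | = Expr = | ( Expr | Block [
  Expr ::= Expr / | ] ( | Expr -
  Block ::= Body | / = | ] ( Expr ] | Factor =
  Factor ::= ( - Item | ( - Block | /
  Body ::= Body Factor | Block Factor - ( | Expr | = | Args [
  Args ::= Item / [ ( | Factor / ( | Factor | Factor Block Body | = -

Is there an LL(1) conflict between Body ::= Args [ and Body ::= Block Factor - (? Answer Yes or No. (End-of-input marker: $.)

FIRST(Args [) = { (, /, =, ] } and FIRST(Block Factor - () = { (, /, =, ] }.
Both contain (, so the two alternatives are not disjoint — LL(1) conflict.

Yes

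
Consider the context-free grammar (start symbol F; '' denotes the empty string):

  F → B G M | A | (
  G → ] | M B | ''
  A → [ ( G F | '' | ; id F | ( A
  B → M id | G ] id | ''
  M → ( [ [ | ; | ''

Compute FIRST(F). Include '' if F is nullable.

From F → B G M: B, G, M nullable, take FIRST(B) ∪ FIRST(G) ∪ FIRST(M) = { (, ;, ], id }; also '' since the whole RHS is nullable.
From F → A: add FIRST(A) = { (, ;, [, '' } (including '' since A is nullable).
F → ( contributes {(}.
Union: FIRST(F) = { (, ;, [, ], id, '' }.

{ (, ;, [, ], id, '' }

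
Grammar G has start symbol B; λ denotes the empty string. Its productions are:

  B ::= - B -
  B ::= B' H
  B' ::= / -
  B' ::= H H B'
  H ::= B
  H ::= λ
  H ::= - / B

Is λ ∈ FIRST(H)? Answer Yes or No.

H has an λ-production, so H ⇒ λ.

Yes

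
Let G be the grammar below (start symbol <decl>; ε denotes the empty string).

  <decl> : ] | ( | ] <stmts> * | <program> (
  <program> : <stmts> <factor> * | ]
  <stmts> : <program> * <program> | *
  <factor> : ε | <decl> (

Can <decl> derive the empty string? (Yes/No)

Nullable nonterminals: <factor>.
No production of <decl> has an RHS whose symbols are all nullable, so <decl> is not nullable.

No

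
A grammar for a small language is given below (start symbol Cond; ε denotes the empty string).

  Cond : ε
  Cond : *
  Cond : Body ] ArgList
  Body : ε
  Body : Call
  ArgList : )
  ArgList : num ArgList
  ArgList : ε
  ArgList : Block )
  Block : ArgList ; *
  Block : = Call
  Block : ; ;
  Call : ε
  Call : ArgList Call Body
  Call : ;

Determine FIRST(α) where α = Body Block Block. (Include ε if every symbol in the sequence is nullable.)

Add FIRST(Body)\{ε} = { ), ;, =, num }; Body is nullable, continue.
Add FIRST(Block) = { ), ;, =, num }; Block is not nullable, stop.

{ ), ;, =, num }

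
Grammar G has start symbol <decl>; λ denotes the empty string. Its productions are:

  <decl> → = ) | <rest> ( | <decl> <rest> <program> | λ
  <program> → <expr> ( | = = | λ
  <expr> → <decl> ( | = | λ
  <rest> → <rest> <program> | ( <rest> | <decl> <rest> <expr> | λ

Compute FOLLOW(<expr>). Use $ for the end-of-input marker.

{ $, (, = }

In <program> → <expr> (: add FIRST(() = { ( }.
In <rest> → <decl> <rest> <expr>: <expr> is at the end, add FOLLOW(<rest>) = { $, (, = }.
Union: FOLLOW(<expr>) = { $, (, = }.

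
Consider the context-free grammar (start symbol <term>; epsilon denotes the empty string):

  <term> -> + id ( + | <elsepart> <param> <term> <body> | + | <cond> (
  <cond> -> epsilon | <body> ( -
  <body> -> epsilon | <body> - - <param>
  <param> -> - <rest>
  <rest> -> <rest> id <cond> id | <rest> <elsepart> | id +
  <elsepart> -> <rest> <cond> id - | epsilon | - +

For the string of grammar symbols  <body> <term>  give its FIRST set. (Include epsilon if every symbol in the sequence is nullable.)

{ (, +, -, id }

Add FIRST(<body>)\{epsilon} = { - }; <body> is nullable, continue.
Add FIRST(<term>) = { (, +, -, id }; <term> is not nullable, stop.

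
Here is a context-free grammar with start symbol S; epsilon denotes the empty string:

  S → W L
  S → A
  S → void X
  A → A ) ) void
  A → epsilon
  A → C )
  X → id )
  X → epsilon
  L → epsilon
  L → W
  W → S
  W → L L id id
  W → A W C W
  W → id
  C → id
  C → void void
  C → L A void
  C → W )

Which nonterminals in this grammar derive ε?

{ A, L, S, W, X }

Directly nullable (have an epsilon-production): A, X, L.
S → W L with every symbol nullable, so S is nullable.
W → S with every symbol nullable, so W is nullable.
No other nonterminal has a production whose RHS symbols are all nullable.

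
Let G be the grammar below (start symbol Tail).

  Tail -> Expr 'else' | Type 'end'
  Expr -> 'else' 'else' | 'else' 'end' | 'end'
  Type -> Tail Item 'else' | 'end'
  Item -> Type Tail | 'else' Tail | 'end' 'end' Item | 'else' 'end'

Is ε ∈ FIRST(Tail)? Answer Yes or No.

No

No nonterminal in this grammar is nullable.
No production of Tail has an RHS whose symbols are all nullable, so Tail is not nullable.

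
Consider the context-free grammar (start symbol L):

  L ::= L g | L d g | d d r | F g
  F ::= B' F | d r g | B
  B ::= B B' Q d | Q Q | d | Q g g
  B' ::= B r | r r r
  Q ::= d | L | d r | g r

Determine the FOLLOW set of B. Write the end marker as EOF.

In F ::= B: B is at the end, add FOLLOW(F) = { g }.
In B ::= B B' Q d: add FIRST(B' Q d) = { d, g, r }.
In B' ::= B r: add FIRST(r) = { r }.
Union: FOLLOW(B) = { d, g, r }.

{ d, g, r }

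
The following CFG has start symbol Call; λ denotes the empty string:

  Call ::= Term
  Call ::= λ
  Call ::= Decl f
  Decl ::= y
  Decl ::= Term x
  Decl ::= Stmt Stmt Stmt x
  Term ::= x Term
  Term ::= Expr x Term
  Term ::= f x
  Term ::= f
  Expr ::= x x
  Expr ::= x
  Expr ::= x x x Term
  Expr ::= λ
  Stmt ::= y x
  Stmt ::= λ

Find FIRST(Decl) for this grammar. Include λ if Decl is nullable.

{ f, x, y }

Decl ::= y contributes {y}.
From Decl ::= Term x: add FIRST(Term) = { f, x }.
From Decl ::= Stmt Stmt Stmt x: Stmt, Stmt, Stmt nullable, take FIRST(Stmt) ∪ FIRST(Stmt) ∪ FIRST(Stmt) ∪ {x} = { x, y }.
Union: FIRST(Decl) = { f, x, y }.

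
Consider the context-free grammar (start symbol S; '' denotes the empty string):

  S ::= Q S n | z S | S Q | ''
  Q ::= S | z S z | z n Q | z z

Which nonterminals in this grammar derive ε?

Directly nullable (have an ''-production): S.
Q ::= S with every symbol nullable, so Q is nullable.

{ Q, S }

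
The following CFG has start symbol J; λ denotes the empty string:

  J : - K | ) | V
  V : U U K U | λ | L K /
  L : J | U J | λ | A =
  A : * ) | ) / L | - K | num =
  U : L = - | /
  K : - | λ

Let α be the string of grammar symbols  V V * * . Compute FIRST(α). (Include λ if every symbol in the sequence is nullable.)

Add FIRST(V)\{λ} = { ), *, -, /, =, num }; V is nullable, continue.
Add FIRST(V)\{λ} = { ), *, -, /, =, num }; V is nullable, continue.
* is a terminal; add {*} and stop.

{ ), *, -, /, =, num }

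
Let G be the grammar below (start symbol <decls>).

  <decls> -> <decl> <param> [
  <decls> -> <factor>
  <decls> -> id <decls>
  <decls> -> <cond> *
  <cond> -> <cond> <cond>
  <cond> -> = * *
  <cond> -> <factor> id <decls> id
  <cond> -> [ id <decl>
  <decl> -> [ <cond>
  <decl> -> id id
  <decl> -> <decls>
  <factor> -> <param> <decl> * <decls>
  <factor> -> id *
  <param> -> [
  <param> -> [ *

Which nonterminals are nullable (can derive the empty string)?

{ } (none)

No nonterminal has an empty production or an RHS whose symbols are all nullable.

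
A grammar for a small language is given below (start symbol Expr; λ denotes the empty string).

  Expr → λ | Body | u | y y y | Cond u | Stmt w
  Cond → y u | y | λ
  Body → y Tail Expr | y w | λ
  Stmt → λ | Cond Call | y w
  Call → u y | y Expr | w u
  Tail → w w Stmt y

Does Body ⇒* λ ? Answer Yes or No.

Body has an λ-production, so Body ⇒ λ.

Yes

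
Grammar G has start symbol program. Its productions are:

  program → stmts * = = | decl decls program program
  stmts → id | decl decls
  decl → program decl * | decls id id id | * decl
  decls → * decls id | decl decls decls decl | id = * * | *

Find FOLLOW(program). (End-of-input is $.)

program is the start symbol, so $ ∈ FOLLOW(program).
In program → decl decls program program: add FIRST(program) = { *, id }.
In program → decl decls program program: program is at the end, add FOLLOW(program) = { $, *, id }.
In decl → program decl *: add FIRST(decl *) = { *, id }.
Union: FOLLOW(program) = { $, *, id }.

{ $, *, id }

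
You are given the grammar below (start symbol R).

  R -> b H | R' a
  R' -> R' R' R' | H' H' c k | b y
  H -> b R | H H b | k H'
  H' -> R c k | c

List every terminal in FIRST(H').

From H' -> R c k: add FIRST(R) = { b, c }.
H' -> c contributes {c}.
Union: FIRST(H') = { b, c }.

{ b, c }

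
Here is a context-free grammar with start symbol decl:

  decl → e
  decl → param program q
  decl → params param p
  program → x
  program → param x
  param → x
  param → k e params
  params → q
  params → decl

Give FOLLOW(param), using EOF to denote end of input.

{ k, p, x }

In decl → param program q: add FIRST(program q) = { k, x }.
In decl → params param p: add FIRST(p) = { p }.
In program → param x: add FIRST(x) = { x }.
Union: FOLLOW(param) = { k, p, x }.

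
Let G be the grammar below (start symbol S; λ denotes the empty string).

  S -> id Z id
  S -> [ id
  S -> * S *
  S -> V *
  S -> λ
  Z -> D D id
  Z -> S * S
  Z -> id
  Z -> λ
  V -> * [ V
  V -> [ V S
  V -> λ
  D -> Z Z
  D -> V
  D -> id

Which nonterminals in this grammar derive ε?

{ D, S, V, Z }

Directly nullable (have an λ-production): S, Z, V.
D -> Z Z with every symbol nullable, so D is nullable.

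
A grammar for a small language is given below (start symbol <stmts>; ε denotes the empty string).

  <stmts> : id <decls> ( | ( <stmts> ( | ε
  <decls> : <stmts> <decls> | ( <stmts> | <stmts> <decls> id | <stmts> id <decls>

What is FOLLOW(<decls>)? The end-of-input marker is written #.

In <stmts> : id <decls> (: add FIRST(() = { ( }.
In <decls> : <stmts> <decls>: <decls> is at the end, add FOLLOW(<decls>) = { (, id }.
In <decls> : <stmts> <decls> id: add FIRST(id) = { id }.
In <decls> : <stmts> id <decls>: <decls> is at the end, add FOLLOW(<decls>) = { (, id }.
Union: FOLLOW(<decls>) = { (, id }.

{ (, id }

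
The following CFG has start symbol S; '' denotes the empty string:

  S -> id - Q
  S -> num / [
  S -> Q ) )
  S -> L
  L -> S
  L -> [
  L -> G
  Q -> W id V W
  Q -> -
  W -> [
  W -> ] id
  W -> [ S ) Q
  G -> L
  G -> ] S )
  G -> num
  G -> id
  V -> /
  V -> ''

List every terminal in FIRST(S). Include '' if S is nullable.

{ -, [, ], id, num }

S -> id - Q contributes {id}.
S -> num / [ contributes {num}.
From S -> Q ) ): add FIRST(Q) = { -, [, ] }.
From S -> L: add FIRST(L) = { -, [, ], id, num }.
Union: FIRST(S) = { -, [, ], id, num }.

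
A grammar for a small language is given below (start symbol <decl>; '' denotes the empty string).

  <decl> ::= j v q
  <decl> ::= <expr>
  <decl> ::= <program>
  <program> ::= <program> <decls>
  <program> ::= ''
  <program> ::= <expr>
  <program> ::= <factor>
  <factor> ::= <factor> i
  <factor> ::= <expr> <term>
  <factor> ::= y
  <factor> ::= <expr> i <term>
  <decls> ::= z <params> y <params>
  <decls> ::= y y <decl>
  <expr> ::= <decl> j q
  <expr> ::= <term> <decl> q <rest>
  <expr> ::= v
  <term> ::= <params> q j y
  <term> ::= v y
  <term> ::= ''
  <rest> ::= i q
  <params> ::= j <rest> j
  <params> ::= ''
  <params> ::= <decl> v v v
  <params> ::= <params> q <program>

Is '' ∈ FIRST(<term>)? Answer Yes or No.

<term> has an ''-production, so <term> ⇒ ''.

Yes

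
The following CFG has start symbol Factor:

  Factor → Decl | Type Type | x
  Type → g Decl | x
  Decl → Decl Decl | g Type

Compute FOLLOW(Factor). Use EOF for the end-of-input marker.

{ EOF }

Factor is the start symbol, so EOF ∈ FOLLOW(Factor).
Union: FOLLOW(Factor) = { EOF }.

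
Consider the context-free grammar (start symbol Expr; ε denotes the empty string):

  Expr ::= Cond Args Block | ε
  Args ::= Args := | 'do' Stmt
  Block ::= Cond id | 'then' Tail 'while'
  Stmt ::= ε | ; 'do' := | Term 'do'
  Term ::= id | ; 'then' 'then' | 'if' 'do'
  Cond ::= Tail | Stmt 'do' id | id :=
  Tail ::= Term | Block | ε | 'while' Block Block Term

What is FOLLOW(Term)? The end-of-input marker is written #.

In Stmt ::= Term 'do': add FIRST('do') = { 'do' }.
In Tail ::= Term: Term is at the end, add FOLLOW(Tail) = { 'do', 'while', id }.
In Tail ::= 'while' Block Block Term: Term is at the end, add FOLLOW(Tail) = { 'do', 'while', id }.
Union: FOLLOW(Term) = { 'do', 'while', id }.

{ 'do', 'while', id }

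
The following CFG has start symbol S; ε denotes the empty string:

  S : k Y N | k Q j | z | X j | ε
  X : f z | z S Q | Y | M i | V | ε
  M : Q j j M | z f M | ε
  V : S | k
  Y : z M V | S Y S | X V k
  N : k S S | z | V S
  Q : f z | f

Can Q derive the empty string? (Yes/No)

Nullable nonterminals: M, N, S, V, X.
No production of Q has an RHS whose symbols are all nullable, so Q is not nullable.

No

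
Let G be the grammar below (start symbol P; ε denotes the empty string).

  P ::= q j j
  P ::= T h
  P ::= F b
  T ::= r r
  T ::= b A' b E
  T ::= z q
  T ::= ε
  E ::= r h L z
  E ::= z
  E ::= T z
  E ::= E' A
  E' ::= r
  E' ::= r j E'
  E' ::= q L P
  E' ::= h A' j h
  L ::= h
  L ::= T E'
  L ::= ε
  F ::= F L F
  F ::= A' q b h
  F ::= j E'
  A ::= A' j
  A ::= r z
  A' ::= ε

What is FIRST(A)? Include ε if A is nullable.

{ j, r }

From A ::= A' j: A' nullable, take FIRST(A') ∪ {j} = { j }.
A ::= r z contributes {r}.
Union: FIRST(A) = { j, r }.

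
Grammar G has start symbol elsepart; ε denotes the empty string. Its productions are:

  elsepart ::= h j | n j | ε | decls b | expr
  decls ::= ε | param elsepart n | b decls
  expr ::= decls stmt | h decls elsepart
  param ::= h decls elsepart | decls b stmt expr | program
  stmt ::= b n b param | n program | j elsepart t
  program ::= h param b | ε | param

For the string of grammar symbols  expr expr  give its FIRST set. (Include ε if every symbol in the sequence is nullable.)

Add FIRST(expr) = { b, h, j, n }; expr is not nullable, stop.

{ b, h, j, n }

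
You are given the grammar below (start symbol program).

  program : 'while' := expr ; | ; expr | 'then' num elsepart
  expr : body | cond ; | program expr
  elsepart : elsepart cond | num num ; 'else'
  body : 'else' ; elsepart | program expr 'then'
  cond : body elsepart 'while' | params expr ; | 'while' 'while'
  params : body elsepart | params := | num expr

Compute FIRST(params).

From params : body elsepart: add FIRST(body) = { 'else', 'then', 'while', ; }.
From params : params :=: add FIRST(params) = { 'else', 'then', 'while', ;, num }.
params : num expr contributes {num}.
Union: FIRST(params) = { 'else', 'then', 'while', ;, num }.

{ 'else', 'then', 'while', ;, num }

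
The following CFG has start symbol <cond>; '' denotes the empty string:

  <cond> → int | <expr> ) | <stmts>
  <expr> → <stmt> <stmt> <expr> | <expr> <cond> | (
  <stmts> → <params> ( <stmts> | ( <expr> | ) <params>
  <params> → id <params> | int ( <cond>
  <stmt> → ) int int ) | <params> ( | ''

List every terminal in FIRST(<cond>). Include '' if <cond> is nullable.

<cond> → int contributes {int}.
From <cond> → <expr> ): add FIRST(<expr>) = { (, ), id, int }.
From <cond> → <stmts>: add FIRST(<stmts>) = { (, ), id, int }.
Union: FIRST(<cond>) = { (, ), id, int }.

{ (, ), id, int }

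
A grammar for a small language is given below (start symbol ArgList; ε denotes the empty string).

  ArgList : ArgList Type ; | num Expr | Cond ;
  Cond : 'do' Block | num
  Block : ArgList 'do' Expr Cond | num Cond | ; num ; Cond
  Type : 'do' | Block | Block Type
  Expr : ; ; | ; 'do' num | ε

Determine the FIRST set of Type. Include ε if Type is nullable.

{ 'do', ;, num }

Type : 'do' contributes {'do'}.
From Type : Block: add FIRST(Block) = { 'do', ;, num }.
From Type : Block Type: add FIRST(Block) = { 'do', ;, num }.
Union: FIRST(Type) = { 'do', ;, num }.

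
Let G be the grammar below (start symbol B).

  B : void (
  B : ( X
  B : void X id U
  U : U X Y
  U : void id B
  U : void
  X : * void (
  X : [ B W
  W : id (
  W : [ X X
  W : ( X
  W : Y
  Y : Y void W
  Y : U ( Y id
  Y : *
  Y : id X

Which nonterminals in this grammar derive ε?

{ } (none)

No nonterminal has an empty production or an RHS whose symbols are all nullable.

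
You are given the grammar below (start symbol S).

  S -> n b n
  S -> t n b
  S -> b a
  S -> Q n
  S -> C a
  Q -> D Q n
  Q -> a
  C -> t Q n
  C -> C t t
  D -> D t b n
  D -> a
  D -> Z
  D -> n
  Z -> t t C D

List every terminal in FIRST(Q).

From Q -> D Q n: add FIRST(D) = { a, n, t }.
Q -> a contributes {a}.
Union: FIRST(Q) = { a, n, t }.

{ a, n, t }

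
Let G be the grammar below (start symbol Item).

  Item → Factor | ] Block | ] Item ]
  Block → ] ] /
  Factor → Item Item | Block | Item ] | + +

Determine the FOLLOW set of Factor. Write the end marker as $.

{ $, +, ] }

In Item → Factor: Factor is at the end, add FOLLOW(Item) = { $, +, ] }.
Union: FOLLOW(Factor) = { $, +, ] }.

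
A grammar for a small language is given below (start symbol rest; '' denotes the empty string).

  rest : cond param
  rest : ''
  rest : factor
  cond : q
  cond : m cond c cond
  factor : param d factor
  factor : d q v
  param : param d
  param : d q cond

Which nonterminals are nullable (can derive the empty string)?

{ rest }

Directly nullable (have an ''-production): rest.
No other nonterminal has a production whose RHS symbols are all nullable.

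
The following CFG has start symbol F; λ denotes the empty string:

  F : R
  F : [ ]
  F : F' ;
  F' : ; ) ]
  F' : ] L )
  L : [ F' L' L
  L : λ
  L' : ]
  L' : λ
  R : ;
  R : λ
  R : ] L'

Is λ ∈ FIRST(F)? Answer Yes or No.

F : R and each of R is nullable, so F ⇒* λ.

Yes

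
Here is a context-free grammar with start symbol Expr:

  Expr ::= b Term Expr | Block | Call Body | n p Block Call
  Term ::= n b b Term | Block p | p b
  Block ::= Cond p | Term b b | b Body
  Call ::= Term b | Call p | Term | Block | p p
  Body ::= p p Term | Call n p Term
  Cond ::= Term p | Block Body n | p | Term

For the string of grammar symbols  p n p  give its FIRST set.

{ p }

p is a terminal; add {p} and stop.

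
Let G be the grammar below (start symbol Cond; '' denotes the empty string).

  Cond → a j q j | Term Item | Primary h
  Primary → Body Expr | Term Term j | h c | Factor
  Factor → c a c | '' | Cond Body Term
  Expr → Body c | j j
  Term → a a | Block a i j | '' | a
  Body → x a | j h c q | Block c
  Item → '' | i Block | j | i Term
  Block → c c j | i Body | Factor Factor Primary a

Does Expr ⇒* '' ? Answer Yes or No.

No

Nullable nonterminals: Cond, Factor, Item, Primary, Term.
No production of Expr has an RHS whose symbols are all nullable, so Expr is not nullable.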